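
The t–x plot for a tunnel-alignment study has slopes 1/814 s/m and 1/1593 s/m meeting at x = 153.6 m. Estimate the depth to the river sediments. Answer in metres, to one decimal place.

43.7 m

h = (x_cross/2)·√((V₂−V₁)/(V₂+V₁)).
(V₂−V₁)/(V₂+V₁) = (1593−814)/(1593+814) = 0.3236; √ = 0.5689.
h = (153.6/2)·0.5689 = 43.69 m.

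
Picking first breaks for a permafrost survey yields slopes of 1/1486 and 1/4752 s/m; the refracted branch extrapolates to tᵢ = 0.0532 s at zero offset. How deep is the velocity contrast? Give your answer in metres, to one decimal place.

41.6 m

h = tᵢ·V₁·V₂ / (2·√(V₂²−V₁²)).
√(V₂²−V₁²) = √(4752² − 1486²) = 4513.7 m/s.
h = 0.0532 s × 1486 × 4752 / (2 × 4513.7) = 41.61 m.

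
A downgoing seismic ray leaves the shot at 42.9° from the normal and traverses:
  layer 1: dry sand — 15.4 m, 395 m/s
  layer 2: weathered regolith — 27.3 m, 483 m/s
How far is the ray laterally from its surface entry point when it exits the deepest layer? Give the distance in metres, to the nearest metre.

55 m

p = sin θ₁/V₁ = sin 42.9°/395 = 1.7233e-03 s/m is conserved through the stack.
Layer 1: θ = 42.90°; offset = 15.4·tan 42.90° = 14.311 m.
Layer 2: sin θ = p·483 = 0.8324 → θ = 56.34°; offset = 27.3·tan 56.34° = 41.002 m.
Summing the layer offsets gives 55.313 m.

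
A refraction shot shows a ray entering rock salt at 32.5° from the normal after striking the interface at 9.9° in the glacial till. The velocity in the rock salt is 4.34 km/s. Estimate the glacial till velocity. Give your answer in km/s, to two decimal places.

1.39 km/s

sin 9.9° = 0.1719; sin 32.5° = 0.5373.
V₁ = V₂·(sin θ₁/sin θ₂) = 4.34·(0.1719/0.5373) = 1.39 km/s.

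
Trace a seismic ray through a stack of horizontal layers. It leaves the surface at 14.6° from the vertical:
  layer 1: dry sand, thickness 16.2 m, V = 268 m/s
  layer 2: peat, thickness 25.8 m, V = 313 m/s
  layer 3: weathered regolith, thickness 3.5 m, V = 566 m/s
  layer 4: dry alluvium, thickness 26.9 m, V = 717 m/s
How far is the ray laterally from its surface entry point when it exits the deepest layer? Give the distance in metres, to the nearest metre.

Ray parameter p = sin 14.6° / 268 m/s = 9.4056e-04 s/m.
Layer 1: θ = 14.60°; offset = 16.2·tan 14.60° = 4.220 m.
Layer 2: sin θ = p·313 = 0.2944 → θ = 17.12°; offset = 25.8·tan 17.12° = 7.948 m.
Layer 3: sin θ = p·566 = 0.5324 → θ = 32.16°; offset = 3.5·tan 32.16° = 2.201 m.
Layer 4: sin θ = p·717 = 0.6744 → θ = 42.41°; offset = 26.9·tan 42.41° = 24.568 m.
Total horizontal offset = 38.937 m.

39 m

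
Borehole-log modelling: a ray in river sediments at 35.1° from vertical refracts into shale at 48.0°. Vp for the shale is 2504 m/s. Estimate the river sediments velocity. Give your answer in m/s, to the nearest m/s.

sin 35.1° = 0.5750; sin 48.0° = 0.7431.
V₁ = V₂·(sin θ₁/sin θ₂) = 2504·(0.5750/0.7431) = 1937.46 m/s.

1937 m/s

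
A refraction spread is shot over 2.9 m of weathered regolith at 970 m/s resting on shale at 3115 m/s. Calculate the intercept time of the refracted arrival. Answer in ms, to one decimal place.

5.7 ms

tᵢ = 2h·√(V₂²−V₁²)/(V₁V₂).
√(V₂²−V₁²) = √(3115²−970²) = 2960.1 m/s.
tᵢ = 2·2.9·2960.1/(970·3115) = 0.00568 s.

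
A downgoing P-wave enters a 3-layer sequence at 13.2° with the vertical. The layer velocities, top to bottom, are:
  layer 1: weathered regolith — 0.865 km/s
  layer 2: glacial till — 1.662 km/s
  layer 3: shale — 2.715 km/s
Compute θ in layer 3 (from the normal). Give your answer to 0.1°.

45.8°

Ray parameter p = sin 13.2° / 0.865 = 2.6399e-01 s/km.
sin θ_3 = p·V_3 = 2.6399e-01 × 2.715 = 0.7167.
θ_3 = 45.79° from the vertical.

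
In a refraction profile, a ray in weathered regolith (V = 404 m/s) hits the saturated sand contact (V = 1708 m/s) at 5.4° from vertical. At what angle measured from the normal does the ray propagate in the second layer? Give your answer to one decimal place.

sin θ₁/V₁ = sin θ₂/V₂ ⇒ sin θ₂ = 1708·sin 5.4°/404 = 1708·0.0941/404 = 0.3979.
θ₂ = sin⁻¹(0.3979) = 23.44° (from vertical).

23.4°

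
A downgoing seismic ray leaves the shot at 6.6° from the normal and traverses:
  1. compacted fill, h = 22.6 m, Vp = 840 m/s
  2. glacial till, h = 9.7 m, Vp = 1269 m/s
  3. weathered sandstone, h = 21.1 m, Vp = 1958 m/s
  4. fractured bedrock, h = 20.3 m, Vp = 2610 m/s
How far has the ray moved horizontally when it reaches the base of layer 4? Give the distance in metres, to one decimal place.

18.0 m

p = sin θ₁/V₁ = sin 6.6°/840 = 1.3683e-04 s/m is conserved through the stack.
Layer 1: θ = 6.60°; offset = 22.6·tan 6.60° = 2.615 m.
Layer 2: sin θ = p·1269 = 0.1736 → θ = 10.00°; offset = 9.7·tan 10.00° = 1.710 m.
Layer 3: sin θ = p·1958 = 0.2679 → θ = 15.54°; offset = 21.1·tan 15.54° = 5.867 m.
Layer 4: sin θ = p·2610 = 0.3571 → θ = 20.92°; offset = 20.3·tan 20.92° = 7.761 m.
Total horizontal offset = 17.954 m.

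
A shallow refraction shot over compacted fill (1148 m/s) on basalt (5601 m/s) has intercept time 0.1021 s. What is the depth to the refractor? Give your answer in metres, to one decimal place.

59.9 m

θ_c = arcsin(1148/5601) = 11.83°; cos θ_c = 0.9788.
tᵢ = 2h cos θ_c/V₁ ⇒ h = tᵢ·V₁/(2 cos θ_c) = 0.1021·1148/(2·0.9788) = 59.88 m.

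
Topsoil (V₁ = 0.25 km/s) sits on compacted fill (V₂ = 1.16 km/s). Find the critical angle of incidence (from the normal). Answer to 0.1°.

12.4°

Critical incidence: sin θ_c = V₁/V₂ = 0.25/1.16 = 0.2155.
θ_c = arcsin 0.2155 = 12.45°.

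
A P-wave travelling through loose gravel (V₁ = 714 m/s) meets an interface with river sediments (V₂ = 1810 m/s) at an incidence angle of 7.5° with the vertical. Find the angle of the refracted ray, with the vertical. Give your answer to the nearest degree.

19°

Snell's law: sin θ₂ = (V₂/V₁)·sin θ₁ = (1810/714)·sin 7.5° = 0.3309.
θ₂ = arcsin 0.3309 = 19.32° from the normal.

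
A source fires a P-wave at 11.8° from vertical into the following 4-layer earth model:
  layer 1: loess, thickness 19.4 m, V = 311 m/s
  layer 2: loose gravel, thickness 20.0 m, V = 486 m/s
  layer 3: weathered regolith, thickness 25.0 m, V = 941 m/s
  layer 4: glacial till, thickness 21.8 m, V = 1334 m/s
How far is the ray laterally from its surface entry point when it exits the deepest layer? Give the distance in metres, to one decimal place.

70.3 m

Ray parameter p = sin 11.8° / 311 m/s = 6.5754e-04 s/m.
Layer 1: θ = 11.80°; offset = 19.4·tan 11.80° = 4.053 m.
Layer 2: sin θ = p·486 = 0.3196 → θ = 18.64°; offset = 20.0·tan 18.64° = 6.745 m.
Layer 3: sin θ = p·941 = 0.6187 → θ = 38.22°; offset = 25.0·tan 38.22° = 19.691 m.
Layer 4: sin θ = p·1334 = 0.8772 → θ = 61.30°; offset = 21.8·tan 61.30° = 39.822 m.
Σ offsets = 70.310 m.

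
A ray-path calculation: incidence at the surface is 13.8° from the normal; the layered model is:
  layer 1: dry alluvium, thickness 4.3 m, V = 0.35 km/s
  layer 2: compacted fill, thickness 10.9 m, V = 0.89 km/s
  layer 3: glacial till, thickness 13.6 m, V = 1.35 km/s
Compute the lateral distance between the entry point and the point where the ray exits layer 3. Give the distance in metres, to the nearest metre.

41 m

p = sin θ₁/V₁ = sin 13.8°/0.35 = 6.8152e-01 s/km is conserved through the stack.
Layer 1: θ = 13.80°; offset = 4.3·tan 13.80° = 1.056 m.
Layer 2: sin θ = p·0.89 = 0.6066 → θ = 37.34°; offset = 10.9·tan 37.34° = 8.316 m.
Layer 3: sin θ = p·1.35 = 0.9201 → θ = 66.93°; offset = 13.6·tan 66.93° = 31.938 m.
Total horizontal offset = 41.310 m.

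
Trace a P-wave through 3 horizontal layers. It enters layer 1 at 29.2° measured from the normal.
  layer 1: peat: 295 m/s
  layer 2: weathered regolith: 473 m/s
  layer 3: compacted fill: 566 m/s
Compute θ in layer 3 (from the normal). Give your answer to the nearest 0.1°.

Snell's law across each interface conserves sin θ / V, so sin θ_3 = V_3·sin θ₁/V₁.
sin θ_3 = 566 × sin 29.2° / 295 = 0.9360.
θ_3 = arcsin 0.9360 = 69.40°.

69.4°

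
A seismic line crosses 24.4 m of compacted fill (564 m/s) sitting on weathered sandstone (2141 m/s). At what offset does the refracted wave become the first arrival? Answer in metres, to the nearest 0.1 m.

63.9 m

x_cross = 2h·√((V₂+V₁)/(V₂−V₁)).
(V₂+V₁)/(V₂−V₁) = (2141+564)/(2141−564) = 1.7153; √ = 1.3097.
x_cross = 2·24.4·1.3097 = 63.91 m.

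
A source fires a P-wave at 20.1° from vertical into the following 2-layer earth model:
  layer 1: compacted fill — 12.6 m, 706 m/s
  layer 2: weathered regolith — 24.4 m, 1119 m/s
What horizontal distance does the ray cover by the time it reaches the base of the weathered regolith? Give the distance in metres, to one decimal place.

Apply Snell's law at each interface; in layer i the horizontal offset is hᵢ·tan θᵢ.
Layer 1: θ = 20.10°; offset = 12.6·tan 20.10° = 4.611 m.
Layer 2: sin θ = 1119·sin 20.1°/706 = 0.5447, θ = 33.00°; offset = 24.4·tan 33.00° = 15.848 m.
Summing the layer offsets gives 20.459 m.

20.5 m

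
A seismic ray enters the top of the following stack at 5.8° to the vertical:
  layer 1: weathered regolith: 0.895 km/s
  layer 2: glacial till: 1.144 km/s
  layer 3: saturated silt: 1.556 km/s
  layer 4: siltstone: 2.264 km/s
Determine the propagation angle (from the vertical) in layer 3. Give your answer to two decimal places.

Ray parameter p = sin 5.8° / 0.895 = 1.1291e-01 s/km.
sin θ_3 = p·V_3 = 1.1291e-01 × 1.556 = 0.1757.
θ_3 = arcsin 0.1757 = 10.12°.

10.12°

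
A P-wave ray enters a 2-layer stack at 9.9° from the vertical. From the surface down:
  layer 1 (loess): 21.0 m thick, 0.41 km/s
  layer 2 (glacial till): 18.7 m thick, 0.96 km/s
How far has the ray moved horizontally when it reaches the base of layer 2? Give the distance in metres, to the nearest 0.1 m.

p = sin θ₁/V₁ = sin 9.9°/0.41 = 4.1934e-01 s/km is conserved through the stack.
Layer 1: θ = 9.90°; offset = 21.0·tan 9.90° = 3.665 m.
Layer 2: sin θ = p·0.96 = 0.4026 → θ = 23.74°; offset = 18.7·tan 23.74° = 8.224 m.
Summing the layer offsets gives 11.889 m.

11.9 m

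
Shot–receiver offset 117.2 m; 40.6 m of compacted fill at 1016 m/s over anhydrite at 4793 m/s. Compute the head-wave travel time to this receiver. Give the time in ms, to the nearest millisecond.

103 ms

θ_c = arcsin(V₁/V₂) = arcsin(1016/4793) = 12.24°, cos θ_c = 0.9773.
Intercept time tᵢ = 2h cos θ_c / V₁ = 2·40.6·0.9773/1016 = 0.07811 s.
t = x/V₂ + tᵢ = 117.2/4793 + 0.07811 = 0.10256 s.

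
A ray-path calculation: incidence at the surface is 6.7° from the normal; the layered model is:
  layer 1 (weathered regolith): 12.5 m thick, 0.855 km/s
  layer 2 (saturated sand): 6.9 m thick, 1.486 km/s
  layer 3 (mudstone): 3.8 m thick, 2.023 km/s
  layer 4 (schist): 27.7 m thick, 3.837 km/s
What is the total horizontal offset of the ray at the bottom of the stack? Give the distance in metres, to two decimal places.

p = sin θ₁/V₁ = sin 6.7°/0.855 = 1.3646e-01 s/km is conserved through the stack.
Layer 1: θ = 6.70°; offset = 12.5·tan 6.70° = 1.4684 m.
Layer 2: sin θ = p·1.486 = 0.2028 → θ = 11.70°; offset = 6.9·tan 11.70° = 1.4288 m.
Layer 3: sin θ = p·2.023 = 0.2761 → θ = 16.02°; offset = 3.8·tan 16.02° = 1.0914 m.
Layer 4: sin θ = p·3.837 = 0.5236 → θ = 31.57°; offset = 27.7·tan 31.57° = 17.0232 m.
Σ offsets = 21.0119 m.

21.01 m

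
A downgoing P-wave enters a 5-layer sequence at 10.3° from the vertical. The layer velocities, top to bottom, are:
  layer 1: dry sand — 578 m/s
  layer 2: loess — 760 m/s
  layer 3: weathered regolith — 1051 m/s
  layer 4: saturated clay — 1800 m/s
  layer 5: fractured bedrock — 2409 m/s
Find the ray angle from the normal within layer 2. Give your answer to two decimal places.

Ray parameter p = sin 10.3° / 578 = 3.0935e-04 s/m.
sin θ_2 = p·V_2 = 3.0935e-04 × 760 = 0.2351.
θ_2 = arcsin 0.2351 = 13.60°.

13.60°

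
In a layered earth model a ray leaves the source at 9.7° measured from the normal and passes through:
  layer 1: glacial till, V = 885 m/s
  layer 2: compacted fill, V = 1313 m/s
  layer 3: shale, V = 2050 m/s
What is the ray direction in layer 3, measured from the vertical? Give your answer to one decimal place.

Ray parameter p = sin 9.7° / 885 = 1.9038e-04 s/m.
sin θ_3 = p·V_3 = 1.9038e-04 × 2050 = 0.3903.
θ_3 = 22.97° from the vertical.

23.0°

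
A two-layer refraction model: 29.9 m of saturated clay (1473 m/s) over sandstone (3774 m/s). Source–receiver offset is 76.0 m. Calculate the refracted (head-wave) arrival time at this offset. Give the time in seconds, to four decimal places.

0.0575 s

t = x/V₂ + 2h·√(V₂²−V₁²)/(V₁V₂).
√(V₂²−V₁²) = √(3774²−1473²) = 3474.7 m/s; delay term = 2·29.9·3474.7/(1473·3774) = 0.03738 s.
t = 76.0/3774 + 0.03738 = 0.05752 s.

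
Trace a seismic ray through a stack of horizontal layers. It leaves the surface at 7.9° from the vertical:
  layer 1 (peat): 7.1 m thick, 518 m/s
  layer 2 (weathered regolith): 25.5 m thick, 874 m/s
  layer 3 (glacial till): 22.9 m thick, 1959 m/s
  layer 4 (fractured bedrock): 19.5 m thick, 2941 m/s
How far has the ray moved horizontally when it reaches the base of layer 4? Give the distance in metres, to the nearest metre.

Apply Snell's law at each interface; in layer i the horizontal offset is hᵢ·tan θᵢ.
Layer 1: θ = 7.90°; offset = 7.1·tan 7.90° = 0.985 m.
Layer 2: sin θ = 874·sin 7.9°/518 = 0.2319, θ = 13.41°; offset = 25.5·tan 13.41° = 6.079 m.
Layer 3: sin θ = 1959·sin 7.9°/518 = 0.5198, θ = 31.32°; offset = 22.9·tan 31.32° = 13.934 m.
Layer 4: sin θ = 2941·sin 7.9°/518 = 0.7804, θ = 51.29°; offset = 19.5·tan 51.29° = 24.334 m.
Σ offsets = 45.332 m.

45 m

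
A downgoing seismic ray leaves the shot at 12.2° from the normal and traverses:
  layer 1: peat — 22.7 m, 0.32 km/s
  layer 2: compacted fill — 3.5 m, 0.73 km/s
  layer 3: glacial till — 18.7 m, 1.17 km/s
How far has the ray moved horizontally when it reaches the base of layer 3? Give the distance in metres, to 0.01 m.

29.59 m

Apply Snell's law at each interface; in layer i the horizontal offset is hᵢ·tan θᵢ.
Layer 1: θ = 12.20°; offset = 22.7·tan 12.20° = 4.9079 m.
Layer 2: sin θ = 0.73·sin 12.2°/0.32 = 0.4821, θ = 28.82°; offset = 3.5·tan 28.82° = 1.9259 m.
Layer 3: sin θ = 1.17·sin 12.2°/0.32 = 0.7727, θ = 50.59°; offset = 18.7·tan 50.59° = 22.7601 m.
Σ offsets = 29.5939 m.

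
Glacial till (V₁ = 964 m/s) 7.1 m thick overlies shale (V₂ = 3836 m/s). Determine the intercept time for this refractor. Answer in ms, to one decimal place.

14.3 ms

tᵢ = 2h·√(V₂²−V₁²)/(V₁V₂).
√(V₂²−V₁²) = √(3836²−964²) = 3712.9 m/s.
tᵢ = 2·7.1·3712.9/(964·3836) = 0.01426 s.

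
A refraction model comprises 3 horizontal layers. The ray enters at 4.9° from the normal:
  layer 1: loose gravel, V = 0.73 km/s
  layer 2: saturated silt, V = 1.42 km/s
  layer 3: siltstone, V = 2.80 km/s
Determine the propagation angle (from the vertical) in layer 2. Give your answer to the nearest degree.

Ray parameter p = sin 4.9° / 0.73 = 1.1701e-01 s/km.
sin θ_2 = p·V_2 = 1.1701e-01 × 1.42 = 0.1662.
θ_2 = 9.56° from the vertical.

10°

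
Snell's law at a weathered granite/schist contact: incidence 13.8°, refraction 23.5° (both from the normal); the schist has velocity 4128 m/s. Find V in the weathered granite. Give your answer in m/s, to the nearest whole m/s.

sin 13.8° = 0.2385; sin 23.5° = 0.3987.
V₁ = V₂·(sin θ₁/sin θ₂) = 4128·(0.2385/0.3987) = 2469.39 m/s.

2469 m/s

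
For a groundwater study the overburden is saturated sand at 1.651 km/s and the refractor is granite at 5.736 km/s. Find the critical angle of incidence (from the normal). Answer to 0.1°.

At critical incidence the refracted ray runs along the interface (θ₂ = 90°), so sin θ_c = V₁/V₂.
θ_c = arcsin(1.651/5.736) = arcsin 0.2878 = 16.73°.

16.7°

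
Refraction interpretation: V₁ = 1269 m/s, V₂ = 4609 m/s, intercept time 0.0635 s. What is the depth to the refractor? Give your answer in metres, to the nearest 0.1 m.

h = tᵢ·V₁·V₂ / (2·√(V₂²−V₁²)).
√(V₂²−V₁²) = √(4609² − 1269²) = 4430.9 m/s.
h = 0.0635 s × 1269 × 4609 / (2 × 4430.9) = 41.91 m.

41.9 m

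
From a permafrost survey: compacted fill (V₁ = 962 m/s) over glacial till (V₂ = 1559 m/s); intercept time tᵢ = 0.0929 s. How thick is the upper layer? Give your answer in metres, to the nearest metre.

57 m

θ_c = arcsin(962/1559) = 38.10°; cos θ_c = 0.7869.
tᵢ = 2h cos θ_c/V₁ ⇒ h = tᵢ·V₁/(2 cos θ_c) = 0.0929·962/(2·0.7869) = 56.78 m.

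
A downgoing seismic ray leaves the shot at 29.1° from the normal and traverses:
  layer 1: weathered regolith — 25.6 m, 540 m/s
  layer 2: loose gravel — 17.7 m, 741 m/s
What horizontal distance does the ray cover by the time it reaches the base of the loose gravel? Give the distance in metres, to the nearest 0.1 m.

p = sin θ₁/V₁ = sin 29.1°/540 = 9.0062e-04 s/m is conserved through the stack.
Layer 1: θ = 29.10°; offset = 25.6·tan 29.10° = 14.249 m.
Layer 2: sin θ = p·741 = 0.6674 → θ = 41.86°; offset = 17.7·tan 41.86° = 15.861 m.
Total horizontal offset = 30.110 m.

30.1 m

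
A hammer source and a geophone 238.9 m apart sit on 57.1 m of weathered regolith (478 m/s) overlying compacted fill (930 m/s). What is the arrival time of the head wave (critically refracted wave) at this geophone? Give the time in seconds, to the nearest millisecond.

θ_c = arcsin(V₁/V₂) = arcsin(478/930) = 30.93°, cos θ_c = 0.8578.
Intercept time tᵢ = 2h cos θ_c / V₁ = 2·57.1·0.8578/478 = 0.20494 s.
t = x/V₂ + tᵢ = 238.9/930 + 0.20494 = 0.46182 s.

0.462 s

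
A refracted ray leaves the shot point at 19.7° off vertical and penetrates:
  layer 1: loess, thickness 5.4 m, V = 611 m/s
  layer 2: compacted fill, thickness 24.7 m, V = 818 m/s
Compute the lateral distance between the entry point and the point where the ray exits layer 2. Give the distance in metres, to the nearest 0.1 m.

p = sin θ₁/V₁ = sin 19.7°/611 = 5.5171e-04 s/m is conserved through the stack.
Layer 1: θ = 19.70°; offset = 5.4·tan 19.70° = 1.933 m.
Layer 2: sin θ = p·818 = 0.4513 → θ = 26.83°; offset = 24.7·tan 26.83° = 12.492 m.
Total horizontal offset = 14.425 m.

14.4 m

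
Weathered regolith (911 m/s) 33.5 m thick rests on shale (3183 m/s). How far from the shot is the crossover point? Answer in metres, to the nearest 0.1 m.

θ_c = arcsin(911/3183) = 16.63°, so cos θ_c = 0.9582 and tᵢ = 2h cos θ_c/V₁ = 0.0705 s.
At crossover x/V₁ = x/V₂ + tᵢ ⇒ x = tᵢ/(1/V₁ − 1/V₂) = 0.07047/(1.0977e-03 − 3.1417e-04) = 89.94 m.

89.9 m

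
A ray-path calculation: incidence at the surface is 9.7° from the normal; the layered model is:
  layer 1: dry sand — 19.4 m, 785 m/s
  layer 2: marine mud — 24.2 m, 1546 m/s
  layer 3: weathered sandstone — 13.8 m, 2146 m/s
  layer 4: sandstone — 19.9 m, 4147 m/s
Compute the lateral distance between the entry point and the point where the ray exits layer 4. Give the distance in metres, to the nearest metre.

Apply Snell's law at each interface; in layer i the horizontal offset is hᵢ·tan θᵢ.
Layer 1: θ = 9.70°; offset = 19.4·tan 9.70° = 3.316 m.
Layer 2: sin θ = 1546·sin 9.7°/785 = 0.3318, θ = 19.38°; offset = 24.2·tan 19.38° = 8.513 m.
Layer 3: sin θ = 2146·sin 9.7°/785 = 0.4606, θ = 27.43°; offset = 13.8·tan 27.43° = 7.161 m.
Layer 4: sin θ = 4147·sin 9.7°/785 = 0.8901, θ = 62.89°; offset = 19.9·tan 62.89° = 38.863 m.
Σ offsets = 57.853 m.

58 m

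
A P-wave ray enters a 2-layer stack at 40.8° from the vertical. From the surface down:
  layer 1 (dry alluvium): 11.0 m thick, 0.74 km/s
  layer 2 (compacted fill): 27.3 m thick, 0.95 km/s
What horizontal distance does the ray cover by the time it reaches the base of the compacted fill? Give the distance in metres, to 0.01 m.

51.56 m

Apply Snell's law at each interface; in layer i the horizontal offset is hᵢ·tan θᵢ.
Layer 1: θ = 40.80°; offset = 11.0·tan 40.80° = 9.4949 m.
Layer 2: sin θ = 0.95·sin 40.8°/0.74 = 0.8389, θ = 57.02°; offset = 27.3·tan 57.02° = 42.0688 m.
Summing the layer offsets gives 51.5637 m.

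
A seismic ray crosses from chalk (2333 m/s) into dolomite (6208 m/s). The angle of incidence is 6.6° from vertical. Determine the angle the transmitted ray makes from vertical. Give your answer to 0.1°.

Snell's law: sin θ₂ = (V₂/V₁)·sin θ₁ = (6208/2333)·sin 6.6° = 0.3058.
θ₂ = sin⁻¹(0.3058) = 17.81° (from vertical).

17.8°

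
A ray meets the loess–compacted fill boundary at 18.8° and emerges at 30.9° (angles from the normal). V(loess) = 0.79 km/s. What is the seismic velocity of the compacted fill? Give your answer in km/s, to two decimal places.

1.26 km/s

Snell's law: sin 18.8°/V₁ = sin 30.9°/V₂.
V₂ = V₁·sin 30.9°/sin 18.8° = 0.79 × 1.5935 = 1.26 km/s.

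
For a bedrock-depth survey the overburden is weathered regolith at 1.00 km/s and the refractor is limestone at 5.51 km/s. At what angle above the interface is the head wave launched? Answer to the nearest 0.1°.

At critical incidence the refracted ray runs along the interface (θ₂ = 90°), so sin θ_c = V₁/V₂.
θ_c = arcsin(1.00/5.51) = arcsin 0.1815 = 10.46°.
Measured from the interface: 90° − 10.46° = 79.54°.

79.5°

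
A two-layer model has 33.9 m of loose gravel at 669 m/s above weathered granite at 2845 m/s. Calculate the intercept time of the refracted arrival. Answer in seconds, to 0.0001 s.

tᵢ = 2h·√(V₂²−V₁²)/(V₁V₂).
√(V₂²−V₁²) = √(2845²−669²) = 2765.2 m/s.
tᵢ = 2·33.9·2765.2/(669·2845) = 0.09850 s.

0.0985 s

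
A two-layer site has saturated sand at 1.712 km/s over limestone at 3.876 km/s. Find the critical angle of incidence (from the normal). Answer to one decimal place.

26.2°

At critical incidence the refracted ray runs along the interface (θ₂ = 90°), so sin θ_c = V₁/V₂.
θ_c = arcsin(1.712/3.876) = arcsin 0.4417 = 26.21°.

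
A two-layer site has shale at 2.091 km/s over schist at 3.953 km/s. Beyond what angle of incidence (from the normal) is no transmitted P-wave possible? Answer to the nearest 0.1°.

31.9°

Critical incidence: sin θ_c = V₁/V₂ = 2.091/3.953 = 0.5290.
θ_c = arcsin 0.5290 = 31.94°.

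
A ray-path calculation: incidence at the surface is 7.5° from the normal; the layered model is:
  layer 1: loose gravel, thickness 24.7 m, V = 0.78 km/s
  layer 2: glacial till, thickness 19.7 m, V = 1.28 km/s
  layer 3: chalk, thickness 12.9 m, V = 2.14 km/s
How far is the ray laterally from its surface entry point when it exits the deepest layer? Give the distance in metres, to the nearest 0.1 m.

Ray parameter p = sin 7.5° / 0.78 km/s = 1.6734e-01 s/km.
Layer 1: θ = 7.50°; offset = 24.7·tan 7.50° = 3.252 m.
Layer 2: sin θ = p·1.28 = 0.2142 → θ = 12.37°; offset = 19.7·tan 12.37° = 4.320 m.
Layer 3: sin θ = p·2.14 = 0.3581 → θ = 20.98°; offset = 12.9·tan 20.98° = 4.948 m.
Summing the layer offsets gives 12.520 m.

12.5 m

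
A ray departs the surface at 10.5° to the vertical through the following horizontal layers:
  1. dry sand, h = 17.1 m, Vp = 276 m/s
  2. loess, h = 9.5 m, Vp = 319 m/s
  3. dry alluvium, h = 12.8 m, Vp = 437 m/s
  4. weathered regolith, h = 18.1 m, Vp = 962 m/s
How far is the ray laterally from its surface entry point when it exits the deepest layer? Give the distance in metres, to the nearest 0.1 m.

24.0 m

Apply Snell's law at each interface; in layer i the horizontal offset is hᵢ·tan θᵢ.
Layer 1: θ = 10.50°; offset = 17.1·tan 10.50° = 3.169 m.
Layer 2: sin θ = 319·sin 10.5°/276 = 0.2106, θ = 12.16°; offset = 9.5·tan 12.16° = 2.047 m.
Layer 3: sin θ = 437·sin 10.5°/276 = 0.2885, θ = 16.77°; offset = 12.8·tan 16.77° = 3.857 m.
Layer 4: sin θ = 962·sin 10.5°/276 = 0.6352, θ = 39.43°; offset = 18.1·tan 39.43° = 14.885 m.
Summing the layer offsets gives 23.959 m.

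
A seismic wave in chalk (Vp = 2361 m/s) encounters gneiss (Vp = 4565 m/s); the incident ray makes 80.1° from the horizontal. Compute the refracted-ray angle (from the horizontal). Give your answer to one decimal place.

70.6°

Angle from the normal: 90° − 80.1° = 9.9°.
Snell's law: sin θ₂ = (V₂/V₁)·sin θ₁ = (4565/2361)·sin 9.9° = 0.3324.
θ₂ = sin⁻¹(0.3324) = 19.42° (from vertical).
From the interface: 90° − 19.42° = 70.58°.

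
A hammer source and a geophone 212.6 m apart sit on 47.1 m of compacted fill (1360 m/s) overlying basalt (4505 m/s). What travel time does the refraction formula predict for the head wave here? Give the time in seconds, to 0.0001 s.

0.1132 s

θ_c = arcsin(V₁/V₂) = arcsin(1360/4505) = 17.57°, cos θ_c = 0.9533.
Intercept time tᵢ = 2h cos θ_c / V₁ = 2·47.1·0.9533/1360 = 0.06603 s.
t = x/V₂ + tᵢ = 212.6/4505 + 0.06603 = 0.11323 s.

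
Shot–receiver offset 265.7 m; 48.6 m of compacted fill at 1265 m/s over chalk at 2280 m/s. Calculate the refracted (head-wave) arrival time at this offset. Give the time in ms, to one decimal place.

180.5 ms

θ_c = arcsin(V₁/V₂) = arcsin(1265/2280) = 33.70°, cos θ_c = 0.8320.
Intercept time tᵢ = 2h cos θ_c / V₁ = 2·48.6·0.8320/1265 = 0.06393 s.
t = x/V₂ + tᵢ = 265.7/2280 + 0.06393 = 0.18046 s.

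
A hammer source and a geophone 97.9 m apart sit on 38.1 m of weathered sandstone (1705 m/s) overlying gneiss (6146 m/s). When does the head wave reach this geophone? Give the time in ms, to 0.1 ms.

58.9 ms

t = x/V₂ + 2h·√(V₂²−V₁²)/(V₁V₂).
√(V₂²−V₁²) = √(6146²−1705²) = 5904.8 m/s; delay term = 2·38.1·5904.8/(1705·6146) = 0.04294 s.
t = 97.9/6146 + 0.04294 = 0.05887 s.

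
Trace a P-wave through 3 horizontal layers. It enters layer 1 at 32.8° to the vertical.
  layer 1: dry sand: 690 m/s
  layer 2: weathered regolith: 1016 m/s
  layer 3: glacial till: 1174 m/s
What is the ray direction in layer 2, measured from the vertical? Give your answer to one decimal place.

Ray parameter p = sin 32.8° / 690 = 7.8508e-04 s/m.
sin θ_2 = p·V_2 = 7.8508e-04 × 1016 = 0.7976.
θ_2 = 52.91° from the vertical.

52.9°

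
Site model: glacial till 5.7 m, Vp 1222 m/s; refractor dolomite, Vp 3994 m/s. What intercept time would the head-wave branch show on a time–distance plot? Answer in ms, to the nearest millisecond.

θ_c = arcsin(V₁/V₂) = arcsin(1222/3994) = 17.82°; cos θ_c = 0.9520.
tᵢ = 2h·cos θ_c / V₁ = 2·5.7·0.9520 / 1222 = 0.00888 s.

9 ms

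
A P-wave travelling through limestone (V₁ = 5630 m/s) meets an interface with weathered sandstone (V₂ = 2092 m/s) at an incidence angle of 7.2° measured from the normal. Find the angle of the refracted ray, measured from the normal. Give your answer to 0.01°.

Snell's law: sin θ₂ = (V₂/V₁)·sin θ₁ = (2092/5630)·sin 7.2° = 0.0466.
θ₂ = arcsin 0.0466 = 2.67° from the normal.

2.67°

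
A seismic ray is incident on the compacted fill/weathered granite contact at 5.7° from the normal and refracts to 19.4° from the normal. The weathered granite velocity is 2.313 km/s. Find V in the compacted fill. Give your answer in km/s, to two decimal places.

0.69 km/s

sin 5.7° = 0.0993; sin 19.4° = 0.3322.
V₁ = V₂·(sin θ₁/sin θ₂) = 2.313·(0.0993/0.3322) = 0.69 km/s.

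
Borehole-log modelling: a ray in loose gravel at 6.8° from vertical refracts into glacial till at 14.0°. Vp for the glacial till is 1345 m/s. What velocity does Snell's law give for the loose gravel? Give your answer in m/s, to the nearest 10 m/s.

660 m/s

Snell's law: sin 6.8°/V₁ = sin 14.0°/V₂.
V₁ = V₂·sin 6.8°/sin 14.0° = 1345 × 0.4894 = 658.28 m/s.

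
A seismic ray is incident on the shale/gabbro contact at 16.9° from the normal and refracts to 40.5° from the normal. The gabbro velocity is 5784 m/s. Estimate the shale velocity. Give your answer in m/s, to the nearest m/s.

2589 m/s

Snell's law: sin 16.9°/V₁ = sin 40.5°/V₂.
V₁ = V₂·sin 16.9°/sin 40.5° = 5784 × 0.4476 = 2589.00 m/s.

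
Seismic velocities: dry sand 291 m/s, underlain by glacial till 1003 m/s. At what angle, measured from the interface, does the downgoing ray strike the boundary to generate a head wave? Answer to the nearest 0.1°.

At critical incidence the refracted ray runs along the interface (θ₂ = 90°), so sin θ_c = V₁/V₂.
θ_c = arcsin(291/1003) = arcsin 0.2901 = 16.87°.
Measured from the interface: 90° − 16.87° = 73.13°.

73.1°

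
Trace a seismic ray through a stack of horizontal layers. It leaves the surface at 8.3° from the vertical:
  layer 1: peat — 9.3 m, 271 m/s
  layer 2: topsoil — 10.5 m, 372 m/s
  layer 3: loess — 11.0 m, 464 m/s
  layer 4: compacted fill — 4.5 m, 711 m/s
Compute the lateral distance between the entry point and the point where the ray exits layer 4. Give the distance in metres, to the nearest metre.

p = sin θ₁/V₁ = sin 8.3°/271 = 5.3268e-04 s/m is conserved through the stack.
Layer 1: θ = 8.30°; offset = 9.3·tan 8.30° = 1.357 m.
Layer 2: sin θ = p·372 = 0.1982 → θ = 11.43°; offset = 10.5·tan 11.43° = 2.123 m.
Layer 3: sin θ = p·464 = 0.2472 → θ = 14.31°; offset = 11.0·tan 14.31° = 2.806 m.
Layer 4: sin θ = p·711 = 0.3787 → θ = 22.26°; offset = 4.5·tan 22.26° = 1.841 m.
Summing the layer offsets gives 8.127 m.

8 m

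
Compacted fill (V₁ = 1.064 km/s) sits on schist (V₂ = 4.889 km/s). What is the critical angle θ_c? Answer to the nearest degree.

13°

Critical incidence: sin θ_c = V₁/V₂ = 1.064/4.889 = 0.2176.
θ_c = arcsin 0.2176 = 12.57°.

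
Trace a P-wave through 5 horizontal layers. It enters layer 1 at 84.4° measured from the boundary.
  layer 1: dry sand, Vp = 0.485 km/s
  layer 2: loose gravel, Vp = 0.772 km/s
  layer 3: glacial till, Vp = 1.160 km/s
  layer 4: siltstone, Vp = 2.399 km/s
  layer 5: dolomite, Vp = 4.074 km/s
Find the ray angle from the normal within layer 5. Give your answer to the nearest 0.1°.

From the normal: θ₁ = 90° − 84.4° = 5.6°.
Ray parameter p = sin 5.6° / 0.485 = 2.0120e-01 s/km.
sin θ_5 = p·V_5 = 2.0120e-01 × 4.074 = 0.8197.
θ_5 = arcsin 0.8197 = 55.05°.

55.1°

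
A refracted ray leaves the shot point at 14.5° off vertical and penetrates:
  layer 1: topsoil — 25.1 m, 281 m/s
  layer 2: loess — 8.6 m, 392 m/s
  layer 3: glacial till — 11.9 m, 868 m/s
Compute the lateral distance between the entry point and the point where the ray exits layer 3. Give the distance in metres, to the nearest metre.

24 m

p = sin θ₁/V₁ = sin 14.5°/281 = 8.9103e-04 s/m is conserved through the stack.
Layer 1: θ = 14.50°; offset = 25.1·tan 14.50° = 6.491 m.
Layer 2: sin θ = p·392 = 0.3493 → θ = 20.44°; offset = 8.6·tan 20.44° = 3.206 m.
Layer 3: sin θ = p·868 = 0.7734 → θ = 50.66°; offset = 11.9·tan 50.66° = 14.519 m.
Summing the layer offsets gives 24.216 m.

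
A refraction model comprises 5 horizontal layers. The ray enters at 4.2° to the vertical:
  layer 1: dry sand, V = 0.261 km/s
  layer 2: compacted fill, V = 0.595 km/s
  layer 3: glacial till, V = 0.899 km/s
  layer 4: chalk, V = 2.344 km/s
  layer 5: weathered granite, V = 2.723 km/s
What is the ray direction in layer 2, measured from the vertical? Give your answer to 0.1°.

Snell's law across each interface conserves sin θ / V, so sin θ_2 = V_2·sin θ₁/V₁.
sin θ_2 = 0.595 × sin 4.2° / 0.261 = 0.1670.
θ_2 = 9.61° from the vertical.

9.6°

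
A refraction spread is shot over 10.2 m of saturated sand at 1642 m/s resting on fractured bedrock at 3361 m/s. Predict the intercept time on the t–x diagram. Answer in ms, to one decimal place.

θ_c = arcsin(V₁/V₂) = arcsin(1642/3361) = 29.24°; cos θ_c = 0.8725.
tᵢ = 2h·cos θ_c / V₁ = 2·10.2·0.8725 / 1642 = 0.01084 s.

10.8 ms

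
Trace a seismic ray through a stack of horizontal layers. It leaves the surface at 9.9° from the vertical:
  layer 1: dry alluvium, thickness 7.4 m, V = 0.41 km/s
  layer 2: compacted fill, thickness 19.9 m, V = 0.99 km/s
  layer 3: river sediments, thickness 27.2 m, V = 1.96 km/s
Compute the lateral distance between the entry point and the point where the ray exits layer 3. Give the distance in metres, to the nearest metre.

Apply Snell's law at each interface; in layer i the horizontal offset is hᵢ·tan θᵢ.
Layer 1: θ = 9.90°; offset = 7.4·tan 9.90° = 1.292 m.
Layer 2: sin θ = 0.99·sin 9.9°/0.41 = 0.4151, θ = 24.53°; offset = 19.9·tan 24.53° = 9.081 m.
Layer 3: sin θ = 1.96·sin 9.9°/0.41 = 0.8219, θ = 55.28°; offset = 27.2·tan 55.28° = 39.247 m.
Summing the layer offsets gives 49.619 m.

50 m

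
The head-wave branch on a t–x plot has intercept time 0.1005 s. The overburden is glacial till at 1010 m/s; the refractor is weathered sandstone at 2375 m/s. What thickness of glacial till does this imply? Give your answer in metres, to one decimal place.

h = tᵢ·V₁·V₂ / (2·√(V₂²−V₁²)).
√(V₂²−V₁²) = √(2375² − 1010²) = 2149.5 m/s.
h = 0.1005 s × 1010 × 2375 / (2 × 2149.5) = 56.08 m.

56.1 m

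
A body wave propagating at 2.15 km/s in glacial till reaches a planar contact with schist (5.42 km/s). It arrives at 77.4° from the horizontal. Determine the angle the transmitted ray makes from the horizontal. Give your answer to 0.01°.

56.64°

Angle from the normal: 90° − 77.4° = 12.6°.
sin θ₁/V₁ = sin θ₂/V₂ ⇒ sin θ₂ = 5.42·sin 12.6°/2.15 = 5.42·0.2181/2.15 = 0.5499.
θ₂ = sin⁻¹(0.5499) = 33.36° (from vertical).
From the interface: 90° − 33.36° = 56.64°.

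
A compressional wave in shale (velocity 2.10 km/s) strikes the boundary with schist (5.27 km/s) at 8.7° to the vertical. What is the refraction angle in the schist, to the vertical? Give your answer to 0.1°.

sin θ₁/V₁ = sin θ₂/V₂ ⇒ sin θ₂ = 5.27·sin 8.7°/2.10 = 5.27·0.1513/2.10 = 0.3796.
θ₂ = arcsin 0.3796 = 22.31° from the normal.

22.3°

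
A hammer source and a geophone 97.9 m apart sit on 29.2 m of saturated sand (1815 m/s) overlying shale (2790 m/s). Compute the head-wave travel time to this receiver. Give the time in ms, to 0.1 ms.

59.5 ms

t = x/V₂ + 2h·√(V₂²−V₁²)/(V₁V₂).
√(V₂²−V₁²) = √(2790²−1815²) = 2118.9 m/s; delay term = 2·29.2·2118.9/(1815·2790) = 0.02444 s.
t = 97.9/2790 + 0.02444 = 0.05953 s.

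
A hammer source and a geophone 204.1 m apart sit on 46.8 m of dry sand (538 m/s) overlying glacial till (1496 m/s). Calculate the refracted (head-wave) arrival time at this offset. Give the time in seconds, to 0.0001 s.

θ_c = arcsin(V₁/V₂) = arcsin(538/1496) = 21.08°, cos θ_c = 0.9331.
Intercept time tᵢ = 2h cos θ_c / V₁ = 2·46.8·0.9331/538 = 0.16234 s.
t = x/V₂ + tᵢ = 204.1/1496 + 0.16234 = 0.29877 s.

0.2988 s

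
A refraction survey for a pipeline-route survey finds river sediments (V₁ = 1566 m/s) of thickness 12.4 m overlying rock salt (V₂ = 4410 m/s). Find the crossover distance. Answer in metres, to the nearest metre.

36 m

θ_c = arcsin(1566/4410) = 20.80°, so cos θ_c = 0.9348 and tᵢ = 2h cos θ_c/V₁ = 0.0148 s.
At crossover x/V₁ = x/V₂ + tᵢ ⇒ x = tᵢ/(1/V₁ − 1/V₂) = 0.01480/(6.3857e-04 − 2.2676e-04) = 35.95 m.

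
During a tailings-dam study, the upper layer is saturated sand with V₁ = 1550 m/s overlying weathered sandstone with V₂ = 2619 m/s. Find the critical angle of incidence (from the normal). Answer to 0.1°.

36.3°

At critical incidence the refracted ray runs along the interface (θ₂ = 90°), so sin θ_c = V₁/V₂.
θ_c = arcsin(1550/2619) = arcsin 0.5918 = 36.29°.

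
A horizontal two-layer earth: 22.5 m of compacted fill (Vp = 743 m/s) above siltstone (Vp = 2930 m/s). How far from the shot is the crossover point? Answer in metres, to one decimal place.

x_cross = 2h·√((V₂+V₁)/(V₂−V₁)).
(V₂+V₁)/(V₂−V₁) = (2930+743)/(2930−743) = 1.6795; √ = 1.2959.
x_cross = 2·22.5·1.2959 = 58.32 m.

58.3 m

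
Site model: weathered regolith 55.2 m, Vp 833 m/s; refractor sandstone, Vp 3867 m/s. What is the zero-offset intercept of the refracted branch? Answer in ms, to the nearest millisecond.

129 ms

tᵢ = 2h·√(V₂²−V₁²)/(V₁V₂).
√(V₂²−V₁²) = √(3867²−833²) = 3776.2 m/s.
tᵢ = 2·55.2·3776.2/(833·3867) = 0.12942 s.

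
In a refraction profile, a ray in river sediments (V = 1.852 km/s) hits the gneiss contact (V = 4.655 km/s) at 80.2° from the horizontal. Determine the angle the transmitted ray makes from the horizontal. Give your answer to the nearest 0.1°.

64.7°

Angle from the normal: 90° − 80.2° = 9.8°.
sin θ₁/V₁ = sin θ₂/V₂ ⇒ sin θ₂ = 4.655·sin 9.8°/1.852 = 4.655·0.1702/1.852 = 0.4278.
θ₂ = arcsin 0.4278 = 25.33° from the normal.
From the interface: 90° − 25.33° = 64.67°.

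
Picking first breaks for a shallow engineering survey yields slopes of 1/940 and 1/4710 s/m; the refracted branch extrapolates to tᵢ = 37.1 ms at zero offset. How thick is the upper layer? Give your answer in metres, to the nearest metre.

18 m

θ_c = arcsin(940/4710) = 11.51°; cos θ_c = 0.9799.
tᵢ = 2h cos θ_c/V₁ ⇒ h = tᵢ·V₁/(2 cos θ_c) = 0.0371·940/(2·0.9799) = 17.79 m.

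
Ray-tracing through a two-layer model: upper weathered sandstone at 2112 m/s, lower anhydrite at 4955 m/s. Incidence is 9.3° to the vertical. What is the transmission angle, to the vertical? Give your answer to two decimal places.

sin θ₁/V₁ = sin θ₂/V₂ ⇒ sin θ₂ = 4955·sin 9.3°/2112 = 4955·0.1616/2112 = 0.3791.
θ₂ = arcsin 0.3791 = 22.28° from the normal.

22.28°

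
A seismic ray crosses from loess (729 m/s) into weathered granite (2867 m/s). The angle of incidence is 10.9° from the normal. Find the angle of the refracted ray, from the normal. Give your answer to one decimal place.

48.0°

sin θ₁/V₁ = sin θ₂/V₂ ⇒ sin θ₂ = 2867·sin 10.9°/729 = 2867·0.1891/729 = 0.7437.
θ₂ = sin⁻¹(0.7437) = 48.05° (from vertical).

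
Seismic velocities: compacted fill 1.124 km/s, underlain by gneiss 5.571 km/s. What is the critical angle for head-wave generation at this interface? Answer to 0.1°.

Critical incidence: sin θ_c = V₁/V₂ = 1.124/5.571 = 0.2018.
θ_c = arcsin 0.2018 = 11.64°.

11.6°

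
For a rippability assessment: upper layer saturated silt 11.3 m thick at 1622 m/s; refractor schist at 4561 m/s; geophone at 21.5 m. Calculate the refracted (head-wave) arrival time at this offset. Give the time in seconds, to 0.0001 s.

0.0177 s

θ_c = arcsin(V₁/V₂) = arcsin(1622/4561) = 20.83°, cos θ_c = 0.9346.
Intercept time tᵢ = 2h cos θ_c / V₁ = 2·11.3·0.9346/1622 = 0.01302 s.
t = x/V₂ + tᵢ = 21.5/4561 + 0.01302 = 0.01774 s.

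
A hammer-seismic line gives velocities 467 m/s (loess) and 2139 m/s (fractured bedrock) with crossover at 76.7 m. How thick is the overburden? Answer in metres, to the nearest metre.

h = (x_cross/2)·√((V₂−V₁)/(V₂+V₁)).
(V₂−V₁)/(V₂+V₁) = (2139−467)/(2139+467) = 0.6416; √ = 0.8010.
h = (76.7/2)·0.8010 = 30.72 m.

31 m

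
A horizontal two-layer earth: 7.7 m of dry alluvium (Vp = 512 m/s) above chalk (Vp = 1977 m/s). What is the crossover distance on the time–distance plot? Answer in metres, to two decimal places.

x_cross = 2h·√((V₂+V₁)/(V₂−V₁)).
(V₂+V₁)/(V₂−V₁) = (1977+512)/(1977−512) = 1.6990; √ = 1.3034.
x_cross = 2·7.7·1.3034 = 20.07 m.

20.07 m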